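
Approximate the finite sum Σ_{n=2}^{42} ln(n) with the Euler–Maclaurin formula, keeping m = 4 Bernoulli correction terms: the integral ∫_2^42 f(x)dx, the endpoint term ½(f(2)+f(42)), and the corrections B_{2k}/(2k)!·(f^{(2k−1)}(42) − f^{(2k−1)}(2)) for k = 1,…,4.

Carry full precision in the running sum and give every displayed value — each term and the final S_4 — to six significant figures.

S_4 ≈ 117.772

Integral: ∫_2^42 ln(x) dx = 115.596.
½[f(2) + f(42)] = ½[0.693147 + 3.73767] = 2.21541.
Integral + boundary = 117.811.
Correction k=1: B_{2}/2! · (f^{(1)}(42) − f^{(1)}(2)) = 1/12 · (0.0238095 − 0.500000) = -0.0396825.
Partial sum through k=1: 117.772.
Correction k=2: B_{4}/4! · (f^{(3)}(42) − f^{(3)}(2)) = −1/720 · (2.69949e-05 − 0.250000) = 0.000347185.
Partial sum through k=2: 117.772.
Correction k=3: B_{6}/6! · (f^{(5)}(42) − f^{(5)}(2)) = 1/30240 · (1.83639e-07 − 0.750000) = -2.48016e-05.
Partial sum through k=3: 117.772.
Correction k=4: B_{8}/8! · (f^{(7)}(42) − f^{(7)}(2)) = −1/1209600 · (3.12311e-09 − 5.62500) = 4.65030e-06.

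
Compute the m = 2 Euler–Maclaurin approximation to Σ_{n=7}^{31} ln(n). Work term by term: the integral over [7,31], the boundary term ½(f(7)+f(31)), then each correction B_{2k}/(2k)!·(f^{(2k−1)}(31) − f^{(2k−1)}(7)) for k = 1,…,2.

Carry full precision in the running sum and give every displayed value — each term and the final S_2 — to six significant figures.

S_2 ≈ 71.5130

The integral term ∫_7^31 ln(x) dx = 68.8322.
Boundary: ½(f(7) + f(31)) = ½(1.94591 + 3.43399) = 2.68995.
Integral + boundary = 71.5222.
k=1: B_{2}/(2)! × [f^{(1)}(31) − f^{(1)}(7)] = 1/12 × (0.0322581 − 0.142857) = -0.00921659.
Partial sum through k=1: 71.5130.
k=2: B_{4}/(4)! × [f^{(3)}(31) − f^{(3)}(7)] = −1/720 × (6.71344e-05 − 0.00583090) = 8.00524e-06.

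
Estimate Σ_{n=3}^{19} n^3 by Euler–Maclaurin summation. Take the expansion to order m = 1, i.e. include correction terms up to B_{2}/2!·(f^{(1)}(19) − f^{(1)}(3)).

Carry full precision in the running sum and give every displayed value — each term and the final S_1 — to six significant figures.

S_1 ≈ 36091.0

The integral term ∫_3^19 x^3 dx = 32560.0.
Endpoint term: (f(3) + f(19))/2 = (27.0000 + 6859.00)/2 = 3443.00.
So far: 36003.0.
k=1: B_{2}/(2)! × [f^{(1)}(19) − f^{(1)}(3)] = 1/12 × (1083.00 − 27.0000) = 88.0000.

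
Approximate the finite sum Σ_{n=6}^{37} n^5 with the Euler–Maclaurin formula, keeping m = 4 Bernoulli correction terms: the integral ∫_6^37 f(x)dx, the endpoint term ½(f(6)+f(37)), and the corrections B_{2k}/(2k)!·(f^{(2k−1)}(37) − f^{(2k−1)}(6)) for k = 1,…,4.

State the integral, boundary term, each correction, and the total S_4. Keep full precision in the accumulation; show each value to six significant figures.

∫_6^37 x^5 dx evaluates to 4.27613e+08.
Endpoint term: (f(6) + f(37))/2 = (7776.00 + 6.93440e+07)/2 = 3.46759e+07.
Running total after boundary: 4.62289e+08.
k=1: B_{2}/(2)! × [f^{(1)}(37) − f^{(1)}(6)] = 1/12 × (9.37080e+06 − 6480.00) = 780360.
Running total after k=1: 4.63070e+08.
k=2: B_{4}/(4)! × [f^{(3)}(37) − f^{(3)}(6)] = −1/720 × (82140.0 − 2160.00) = -111.083.
Running total after k=2: 4.63069e+08.
k=3: B_{6}/(6)! × [f^{(5)}(37) − f^{(5)}(6)] = 1/30240 × (120.000 − 120.000) = 0.00000.
Running total after k=3: 4.63069e+08.
k=4: B_{8}/(8)! × [f^{(7)}(37) − f^{(7)}(6)] = −1/1209600 × (0.00000 − 0.00000) = 0.00000.

S_4 ≈ 4.63069e+08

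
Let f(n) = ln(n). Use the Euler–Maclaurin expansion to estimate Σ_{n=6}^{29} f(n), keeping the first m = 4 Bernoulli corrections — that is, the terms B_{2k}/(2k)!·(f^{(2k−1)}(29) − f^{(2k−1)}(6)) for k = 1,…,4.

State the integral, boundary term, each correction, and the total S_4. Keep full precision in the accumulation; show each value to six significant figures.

Integral: ∫_6^29 ln(x) dx = 63.9010.
½[f(6) + f(29)] = ½[1.79176 + 3.36730] = 2.57953.
So far: 66.4805.
Correction k=1: B_{2}/2! · (f^{(1)}(29) − f^{(1)}(6)) = 1/12 · (0.0344828 − 0.166667) = -0.0110153.
Running total after k=1: 66.4695.
Correction k=2: B_{4}/4! · (f^{(3)}(29) − f^{(3)}(6)) = −1/720 · (8.20042e-05 − 0.00925926) = 1.27462e-05.
Running total after k=2: 66.4695.
Correction k=3: B_{6}/6! · (f^{(5)}(29) − f^{(5)}(6)) = 1/30240 · (1.17010e-06 − 0.00308642) = -1.02025e-07.
Running total after k=3: 66.4695.
Correction k=4: B_{8}/8! · (f^{(7)}(29) − f^{(7)}(6)) = −1/1209600 · (4.17394e-08 − 0.00257202) = 2.12630e-09.

S_4 ≈ 66.4695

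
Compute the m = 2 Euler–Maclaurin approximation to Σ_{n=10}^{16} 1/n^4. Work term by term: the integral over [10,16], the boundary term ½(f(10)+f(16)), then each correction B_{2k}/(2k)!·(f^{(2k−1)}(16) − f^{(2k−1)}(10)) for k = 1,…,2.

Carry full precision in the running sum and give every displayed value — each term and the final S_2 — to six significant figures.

Integral: ∫_10^16 1/x^4 dx = 0.000251953.
Boundary: ½(f(10) + f(16)) = ½(0.000100000 + 1.52588e-05) = 5.76294e-05.
So far: 0.000309583.
Correction k=1: B_{2}/2! · (f^{(1)}(16) − f^{(1)}(10)) = 1/12 · (-3.81470e-06 − (-4.00000e-05)) = 3.01544e-06.
Partial sum through k=1: 0.000312598.
Correction k=2: B_{4}/4! · (f^{(3)}(16) − f^{(3)}(10)) = −1/720 · (-4.47035e-07 − (-1.20000e-05)) = -1.60458e-08.

S_2 ≈ 0.000312582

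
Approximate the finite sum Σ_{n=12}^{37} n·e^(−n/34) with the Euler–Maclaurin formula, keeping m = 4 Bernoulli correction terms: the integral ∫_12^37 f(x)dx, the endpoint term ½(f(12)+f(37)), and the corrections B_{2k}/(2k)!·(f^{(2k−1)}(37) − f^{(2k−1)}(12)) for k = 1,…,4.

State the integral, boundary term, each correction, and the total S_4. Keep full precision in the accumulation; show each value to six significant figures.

S_4 ≈ 296.242

∫_12^37 x·e^(−x/34) dx evaluates to 285.835.
Endpoint term: (f(12) + f(37))/2 = (8.43142 + 12.4620)/2 = 10.4467.
Integral + boundary = 296.282.
Order-1 term: 1/12 · (-0.0297186 − 0.454636) = -0.0403628.
After k=1: 296.242.
Order-2 term: −1/720 · (0.000557009 − 0.00160889) = 1.46094e-06.
After k=2: 296.242.
Order-3 term: 1/30240 · (9.85922e-07 − 2.44333e-06) = -4.81947e-11.
After k=3: 296.242.
Order-4 term: −1/1209600 · (1.28893e-09 − 3.02326e-09) = 1.43381e-15.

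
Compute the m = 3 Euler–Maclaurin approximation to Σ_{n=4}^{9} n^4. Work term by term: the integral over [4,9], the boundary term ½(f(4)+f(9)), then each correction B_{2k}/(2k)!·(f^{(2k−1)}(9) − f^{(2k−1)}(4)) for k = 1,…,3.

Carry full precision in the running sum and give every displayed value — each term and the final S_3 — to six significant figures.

Integral: ∫_4^9 x^4 dx = 11605.0.
½[f(4) + f(9)] = ½[256.000 + 6561.00] = 3408.50.
So far: 15013.5.
k=1: B_{2}/(2)! × [f^{(1)}(9) − f^{(1)}(4)] = 1/12 × (2916.00 − 256.000) = 221.667.
Partial sum through k=1: 15235.2.
k=2: B_{4}/(4)! × [f^{(3)}(9) − f^{(3)}(4)] = −1/720 × (216.000 − 96.0000) = -0.166667.
Partial sum through k=2: 15235.0.
k=3: B_{6}/(6)! × [f^{(5)}(9) − f^{(5)}(4)] = 1/30240 × (0.00000 − 0.00000) = 0.00000.

S_3 ≈ 15235.0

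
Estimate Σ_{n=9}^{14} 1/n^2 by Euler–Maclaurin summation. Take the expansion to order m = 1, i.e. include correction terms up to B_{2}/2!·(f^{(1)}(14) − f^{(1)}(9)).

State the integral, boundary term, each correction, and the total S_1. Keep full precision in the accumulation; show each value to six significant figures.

S_1 ≈ 0.0485743

Integral: ∫_9^14 1/x^2 dx = 0.0396825.
½[f(9) + f(14)] = ½[0.0123457 + 0.00510204] = 0.00872386.
So far: 0.0484064.
k=1: B_{2}/(2)! × [f^{(1)}(14) − f^{(1)}(9)] = 1/12 × (-0.000728863 − (-0.00274348)) = 0.000167885.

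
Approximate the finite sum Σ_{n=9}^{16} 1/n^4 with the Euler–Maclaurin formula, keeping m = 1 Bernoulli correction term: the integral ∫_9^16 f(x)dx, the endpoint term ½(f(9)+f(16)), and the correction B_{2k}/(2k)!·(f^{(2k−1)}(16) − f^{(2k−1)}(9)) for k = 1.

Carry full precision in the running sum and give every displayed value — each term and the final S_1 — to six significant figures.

Integral: ∫_9^16 1/x^4 dx = 0.000375867.
½[f(9) + f(16)] = ½[0.000152416 + 1.52588e-05] = 8.38373e-05.
Running total after boundary: 0.000459704.
Correction k=1: B_{2}/2! · (f^{(1)}(16) − f^{(1)}(9)) = 1/12 · (-3.81470e-06 − (-6.77404e-05)) = 5.32714e-06.

S_1 ≈ 0.000465032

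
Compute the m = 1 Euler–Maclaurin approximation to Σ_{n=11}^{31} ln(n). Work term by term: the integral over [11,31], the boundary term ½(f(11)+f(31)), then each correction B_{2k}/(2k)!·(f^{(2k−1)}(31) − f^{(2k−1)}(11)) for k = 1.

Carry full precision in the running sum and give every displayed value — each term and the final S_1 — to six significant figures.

∫_11^31 ln(x) dx evaluates to 60.0768.
½[f(11) + f(31)] = ½[2.39790 + 3.43399] = 2.91594.
So far: 62.9927.
k=1: B_{2}/(2)! × [f^{(1)}(31) − f^{(1)}(11)] = 1/12 × (0.0322581 − 0.0909091) = -0.00488759.

S_1 ≈ 62.9878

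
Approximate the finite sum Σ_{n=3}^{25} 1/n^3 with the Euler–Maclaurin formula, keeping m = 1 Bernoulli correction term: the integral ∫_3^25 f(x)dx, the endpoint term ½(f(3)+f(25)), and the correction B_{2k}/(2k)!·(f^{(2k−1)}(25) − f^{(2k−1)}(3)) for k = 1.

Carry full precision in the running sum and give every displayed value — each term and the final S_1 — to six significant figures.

S_1 ≈ 0.0763919

∫_3^25 1/x^3 dx evaluates to 0.0547556.
Endpoint term: (f(3) + f(25))/2 = (0.0370370 + 6.40000e-05)/2 = 0.0185505.
So far: 0.0733061.
Order-1 term: 1/12 · (-7.68000e-06 − (-0.0370370)) = 0.00308578.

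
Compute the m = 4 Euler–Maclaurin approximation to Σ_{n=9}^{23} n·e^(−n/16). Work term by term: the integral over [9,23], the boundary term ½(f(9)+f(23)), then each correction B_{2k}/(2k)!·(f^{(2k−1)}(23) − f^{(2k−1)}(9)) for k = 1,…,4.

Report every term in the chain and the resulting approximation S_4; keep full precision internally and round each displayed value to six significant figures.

The integral term ∫_9^23 x·e^(−x/16) dx = 79.7001.
Boundary: ½(f(9) + f(23)) = ½(5.12805 + 5.46298) = 5.29551.
Integral + boundary = 84.9957.
Correction k=1: B_{2}/2! · (f^{(1)}(23) − f^{(1)}(9)) = 1/12 · (-0.103915 − 0.249280) = -0.0294329.
After k=1: 84.9662.
Correction k=2: B_{4}/4! · (f^{(3)}(23) − f^{(3)}(9)) = −1/720 · (0.00144971 − 0.00542518) = 5.52148e-06.
After k=2: 84.9662.
Correction k=3: B_{6}/6! · (f^{(5)}(23) − f^{(5)}(9)) = 1/30240 · (1.29115e-05 − 3.85805e-05) = -8.48842e-10.
After k=3: 84.9662.
Correction k=4: B_{8}/8! · (f^{(7)}(23) − f^{(7)}(9)) = −1/1209600 · (7.87502e-08 − 2.18628e-07) = 1.15640e-13.

S_4 ≈ 84.9662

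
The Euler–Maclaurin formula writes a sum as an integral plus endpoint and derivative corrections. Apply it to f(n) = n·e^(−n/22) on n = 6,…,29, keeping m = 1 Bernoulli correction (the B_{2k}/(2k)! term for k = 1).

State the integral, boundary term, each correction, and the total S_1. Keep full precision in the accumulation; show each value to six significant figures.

Integral: ∫_6^29 x·e^(−x/22) dx = 168.690.
½[f(6) + f(29)] = ½[4.56780 + 7.76102] = 6.16441.
So far: 174.854.
Correction k=1: B_{2}/2! · (f^{(1)}(29) − f^{(1)}(6)) = 1/12 · (-0.0851523 − 0.553673) = -0.0532354.

S_1 ≈ 174.801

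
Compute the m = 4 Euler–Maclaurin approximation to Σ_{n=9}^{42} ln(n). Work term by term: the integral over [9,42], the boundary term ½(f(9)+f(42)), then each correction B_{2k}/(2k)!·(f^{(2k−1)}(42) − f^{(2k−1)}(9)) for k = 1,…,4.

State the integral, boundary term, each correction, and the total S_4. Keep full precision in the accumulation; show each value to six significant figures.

S_4 ≈ 107.167

The integral term ∫_9^42 ln(x) dx = 104.207.
Boundary: ½(f(9) + f(42)) = ½(2.19722 + 3.73767) = 2.96745.
So far: 107.175.
Order-1 term: 1/12 · (0.0238095 − 0.111111) = -0.00727513.
Partial sum through k=1: 107.167.
Order-2 term: −1/720 · (2.69949e-05 − 0.00274348) = 3.77290e-06.
Partial sum through k=2: 107.167.
Order-3 term: 1/30240 · (1.83639e-07 − 0.000406442) = -1.34345e-08.
Partial sum through k=3: 107.167.
Order-4 term: −1/1209600 · (3.12311e-09 − 0.000150534) = 1.24447e-10.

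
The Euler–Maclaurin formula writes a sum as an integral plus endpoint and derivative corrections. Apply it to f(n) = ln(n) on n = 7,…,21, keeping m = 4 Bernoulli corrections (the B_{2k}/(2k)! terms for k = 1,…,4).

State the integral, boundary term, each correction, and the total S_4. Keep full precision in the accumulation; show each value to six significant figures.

S_4 ≈ 38.8009

The integral term ∫_7^21 ln(x) dx = 36.3136.
½[f(7) + f(21)] = ½[1.94591 + 3.04452] = 2.49522.
Integral + boundary = 38.8088.
Correction k=1: B_{2}/2! · (f^{(1)}(21) − f^{(1)}(7)) = 1/12 · (0.0476190 − 0.142857) = -0.00793651.
Running total after k=1: 38.8009.
Correction k=2: B_{4}/4! · (f^{(3)}(21) − f^{(3)}(7)) = −1/720 · (0.000215959 − 0.00583090) = 7.79853e-06.
Running total after k=2: 38.8009.
Correction k=3: B_{6}/6! · (f^{(5)}(21) − f^{(5)}(7)) = 1/30240 · (5.87645e-06 − 0.00142798) = -4.70271e-08.
Running total after k=3: 38.8009.
Correction k=4: B_{8}/8! · (f^{(7)}(21) − f^{(7)}(7)) = −1/1209600 · (3.99758e-07 − 0.000874271) = 7.22447e-10.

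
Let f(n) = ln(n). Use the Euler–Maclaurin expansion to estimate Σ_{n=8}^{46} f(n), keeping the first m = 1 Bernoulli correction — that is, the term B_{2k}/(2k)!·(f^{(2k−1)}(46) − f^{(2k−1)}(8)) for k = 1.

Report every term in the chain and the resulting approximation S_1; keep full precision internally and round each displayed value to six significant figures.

S_1 ≈ 124.427

Integral: ∫_8^46 ln(x) dx = 121.482.
Endpoint term: (f(8) + f(46))/2 = (2.07944 + 3.82864)/2 = 2.95404.
Integral + boundary = 124.436.
k=1: B_{2}/(2)! × [f^{(1)}(46) − f^{(1)}(8)] = 1/12 × (0.0217391 − 0.125000) = -0.00860507.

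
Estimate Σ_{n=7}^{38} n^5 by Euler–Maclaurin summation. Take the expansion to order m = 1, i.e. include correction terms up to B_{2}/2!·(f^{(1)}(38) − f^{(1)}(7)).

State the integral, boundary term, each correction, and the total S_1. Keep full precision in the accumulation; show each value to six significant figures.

∫_7^38 x^5 dx evaluates to 5.01803e+08.
Endpoint term: (f(7) + f(38))/2 = (16807.0 + 7.92352e+07)/2 = 3.96260e+07.
Running total after boundary: 5.41429e+08.
Correction k=1: B_{2}/2! · (f^{(1)}(38) − f^{(1)}(7)) = 1/12 · (1.04257e+07 − 12005.0) = 867806.

S_1 ≈ 5.42297e+08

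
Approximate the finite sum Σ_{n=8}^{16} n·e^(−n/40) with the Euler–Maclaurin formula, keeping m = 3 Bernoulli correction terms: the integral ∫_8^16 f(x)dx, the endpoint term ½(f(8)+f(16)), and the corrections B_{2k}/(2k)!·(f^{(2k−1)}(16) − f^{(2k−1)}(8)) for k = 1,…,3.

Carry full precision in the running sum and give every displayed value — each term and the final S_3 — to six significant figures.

S_3 ≈ 79.0626

Integral: ∫_8^16 x·e^(−x/40) dx = 70.4461.
½[f(8) + f(16)] = ½[6.54985 + 10.7251] = 8.63748.
Running total after boundary: 79.0836.
Correction k=1: B_{2}/2! · (f^{(1)}(16) − f^{(1)}(8)) = 1/12 · (0.402192 − 0.654985) = -0.0210660.
After k=1: 79.0626.
Correction k=2: B_{4}/4! · (f^{(3)}(16) − f^{(3)}(8)) = −1/720 · (0.00108927 − 0.00143278) = 4.77095e-07.
After k=2: 79.0626.
Correction k=3: B_{6}/6! · (f^{(5)}(16) − f^{(5)}(8)) = 1/30240 · (1.20448e-06 − 1.53512e-06) = -1.09338e-11.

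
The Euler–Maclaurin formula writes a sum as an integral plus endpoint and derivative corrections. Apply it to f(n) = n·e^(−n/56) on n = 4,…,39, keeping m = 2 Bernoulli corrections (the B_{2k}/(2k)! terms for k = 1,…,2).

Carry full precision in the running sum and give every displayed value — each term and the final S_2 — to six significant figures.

∫_4^39 x·e^(−x/56) dx evaluates to 477.085.
Boundary: ½(f(4) + f(39)) = ½(3.72425 + 19.4361) = 11.5802.
Integral + boundary = 488.665.
Correction k=1: B_{2}/2! · (f^{(1)}(39) − f^{(1)}(4)) = 1/12 · (0.151288 − 0.864558) = -0.0594392.
Running total after k=1: 488.606.
Correction k=2: B_{4}/4! · (f^{(3)}(39) − f^{(3)}(4)) = −1/720 · (0.000366075 − 0.000869478) = 6.99171e-07.

S_2 ≈ 488.606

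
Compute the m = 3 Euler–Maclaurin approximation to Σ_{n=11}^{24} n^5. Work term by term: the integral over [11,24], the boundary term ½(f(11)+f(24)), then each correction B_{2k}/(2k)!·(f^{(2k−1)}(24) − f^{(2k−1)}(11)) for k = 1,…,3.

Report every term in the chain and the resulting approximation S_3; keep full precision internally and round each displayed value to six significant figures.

The integral term ∫_11^24 x^5 dx = 3.15552e+07.
Endpoint term: (f(11) + f(24))/2 = (161051 + 7.96262e+06)/2 = 4.06184e+06.
Running total after boundary: 3.56171e+07.
Correction k=1: B_{2}/2! · (f^{(1)}(24) − f^{(1)}(11)) = 1/12 · (1.65888e+06 − 73205.0) = 132140.
After k=1: 3.57492e+07.
Correction k=2: B_{4}/4! · (f^{(3)}(24) − f^{(3)}(11)) = −1/720 · (34560.0 − 7260.00) = -37.9167.
After k=2: 3.57492e+07.
Correction k=3: B_{6}/6! · (f^{(5)}(24) − f^{(5)}(11)) = 1/30240 · (120.000 − 120.000) = 0.00000.

S_3 ≈ 3.57492e+07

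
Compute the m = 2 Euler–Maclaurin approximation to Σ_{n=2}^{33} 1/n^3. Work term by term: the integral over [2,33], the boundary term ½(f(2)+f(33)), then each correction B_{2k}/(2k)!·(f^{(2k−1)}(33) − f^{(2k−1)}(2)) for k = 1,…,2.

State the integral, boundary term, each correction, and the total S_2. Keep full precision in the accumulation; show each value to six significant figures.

S_2 ≈ 0.201377

∫_2^33 1/x^3 dx evaluates to 0.124541.
Endpoint term: (f(2) + f(33))/2 = (0.125000 + 2.78265e-05)/2 = 0.0625139.
Running total after boundary: 0.187055.
Order-1 term: 1/12 · (-2.52968e-06 − (-0.187500)) = 0.0156248.
After k=1: 0.202680.
Order-2 term: −1/720 · (-4.64588e-08 − (-0.937500)) = -0.00130208.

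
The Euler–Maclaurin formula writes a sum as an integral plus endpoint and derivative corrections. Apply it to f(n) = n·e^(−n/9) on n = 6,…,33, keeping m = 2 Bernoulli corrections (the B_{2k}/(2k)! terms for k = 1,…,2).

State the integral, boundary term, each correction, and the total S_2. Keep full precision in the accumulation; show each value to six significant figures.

S_2 ≈ 61.5911

The integral term ∫_6^33 x·e^(−x/9) dx = 59.6491.
Boundary: ½(f(6) + f(33)) = ½(3.08050 + 0.843531) = 1.96202.
So far: 61.6111.
k=1: B_{2}/(2)! × [f^{(1)}(33) − f^{(1)}(6)] = 1/12 × (-0.0681641 − 0.171139) = -0.0199419.
Partial sum through k=1: 61.5911.
k=2: B_{4}/(4)! × [f^{(3)}(33) − f^{(3)}(6)] = −1/720 × (-0.000210383 − 0.0147898) = 2.08336e-05.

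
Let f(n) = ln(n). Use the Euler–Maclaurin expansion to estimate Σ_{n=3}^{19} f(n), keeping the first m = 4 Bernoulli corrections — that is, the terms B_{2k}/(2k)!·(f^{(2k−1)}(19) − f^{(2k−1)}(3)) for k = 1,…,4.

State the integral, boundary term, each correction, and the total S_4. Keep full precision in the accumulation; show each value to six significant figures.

∫_3^19 ln(x) dx evaluates to 36.6485.
Endpoint term: (f(3) + f(19))/2 = (1.09861 + 2.94444)/2 = 2.02153.
Integral + boundary = 38.6700.
Correction k=1: B_{2}/2! · (f^{(1)}(19) − f^{(1)}(3)) = 1/12 · (0.0526316 − 0.333333) = -0.0233918.
After k=1: 38.6466.
Correction k=2: B_{4}/4! · (f^{(3)}(19) − f^{(3)}(3)) = −1/720 · (0.000291588 − 0.0740741) = 0.000102476.
After k=2: 38.6467.
Correction k=3: B_{6}/6! · (f^{(5)}(19) − f^{(5)}(3)) = 1/30240 · (9.69267e-06 − 0.0987654) = -3.26573e-06.
After k=3: 38.6467.
Correction k=4: B_{8}/8! · (f^{(7)}(19) − f^{(7)}(3)) = −1/1209600 · (8.05485e-07 − 0.329218) = 2.72170e-07.

S_4 ≈ 38.6467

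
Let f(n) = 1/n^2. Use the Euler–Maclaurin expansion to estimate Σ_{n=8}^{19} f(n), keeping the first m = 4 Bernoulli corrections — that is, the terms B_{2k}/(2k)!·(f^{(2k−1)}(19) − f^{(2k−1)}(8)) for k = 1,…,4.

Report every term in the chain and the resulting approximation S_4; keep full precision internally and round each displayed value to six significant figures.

S_4 ≈ 0.0818662

∫_8^19 1/x^2 dx evaluates to 0.0723684.
Boundary: ½(f(8) + f(19)) = ½(0.0156250 + 0.00277008) = 0.00919754.
Integral + boundary = 0.0815660.
Correction k=1: B_{2}/2! · (f^{(1)}(19) − f^{(1)}(8)) = 1/12 · (-0.000291588 − (-0.00390625)) = 0.000301222.
After k=1: 0.0818672.
Correction k=2: B_{4}/4! · (f^{(3)}(19) − f^{(3)}(8)) = −1/720 · (-9.69267e-06 − (-0.000732422)) = -1.00379e-06.
After k=2: 0.0818662.
Correction k=3: B_{6}/6! · (f^{(5)}(19) − f^{(5)}(8)) = 1/30240 · (-8.05485e-07 − (-0.000343323)) = 1.13266e-08.
After k=3: 0.0818662.
Correction k=4: B_{8}/8! · (f^{(7)}(19) − f^{(7)}(8)) = −1/1209600 · (-1.24951e-07 − (-0.000300407)) = -2.48249e-10.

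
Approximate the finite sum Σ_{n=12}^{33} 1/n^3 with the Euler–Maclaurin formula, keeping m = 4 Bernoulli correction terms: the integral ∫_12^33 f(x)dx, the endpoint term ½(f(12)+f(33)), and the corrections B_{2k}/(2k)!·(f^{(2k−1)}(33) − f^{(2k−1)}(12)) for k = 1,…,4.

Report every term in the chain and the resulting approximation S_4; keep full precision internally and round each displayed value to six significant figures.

Integral: ∫_12^33 1/x^3 dx = 0.00301309.
½[f(12) + f(33)] = ½[0.000578704 + 2.78265e-05] = 0.000303265.
Integral + boundary = 0.00331635.
k=1: B_{2}/(2)! × [f^{(1)}(33) − f^{(1)}(12)] = 1/12 × (-2.52968e-06 − (-0.000144676)) = 1.18455e-05.
Running total after k=1: 0.00332820.
k=2: B_{4}/(4)! × [f^{(3)}(33) − f^{(3)}(12)] = −1/720 × (-4.64588e-08 − (-2.00939e-05)) = -2.78436e-08.
Running total after k=2: 0.00332817.
k=3: B_{6}/(6)! × [f^{(5)}(33) − f^{(5)}(12)] = 1/30240 × (-1.79180e-09 − (-5.86071e-06)) = 1.93747e-10.
Running total after k=3: 0.00332817.
k=4: B_{8}/(8)! × [f^{(7)}(33) − f^{(7)}(12)] = −1/1209600 × (-1.18466e-10 − (-2.93036e-06)) = -2.42249e-12.

S_4 ≈ 0.00332817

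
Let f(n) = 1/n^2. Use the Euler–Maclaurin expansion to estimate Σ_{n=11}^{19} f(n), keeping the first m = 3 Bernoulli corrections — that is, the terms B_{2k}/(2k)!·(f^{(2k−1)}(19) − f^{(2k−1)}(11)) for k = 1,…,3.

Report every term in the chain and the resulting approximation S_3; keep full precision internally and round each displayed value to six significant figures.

Integral: ∫_11^19 1/x^2 dx = 0.0382775.
Endpoint term: (f(11) + f(19))/2 = (0.00826446 + 0.00277008)/2 = 0.00551727.
Running total after boundary: 0.0437948.
Order-1 term: 1/12 · (-0.000291588 − (-0.00150263)) = 0.000100920.
After k=1: 0.0438957.
Order-2 term: −1/720 · (-9.69267e-06 − (-0.000149021)) = -1.93512e-07.
After k=2: 0.0438955.
Order-3 term: 1/30240 · (-8.05485e-07 − (-3.69474e-05)) = 1.19517e-09.

S_3 ≈ 0.0438955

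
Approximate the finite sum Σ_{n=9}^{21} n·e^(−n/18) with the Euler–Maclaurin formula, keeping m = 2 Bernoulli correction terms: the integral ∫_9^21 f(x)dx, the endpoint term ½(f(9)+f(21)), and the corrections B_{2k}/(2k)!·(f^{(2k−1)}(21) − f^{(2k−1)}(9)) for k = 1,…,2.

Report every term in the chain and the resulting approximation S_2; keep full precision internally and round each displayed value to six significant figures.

Integral: ∫_9^21 x·e^(−x/18) dx = 76.1688.
Boundary: ½(f(9) + f(21)) = ½(5.45878 + 6.53947) = 5.99912.
So far: 82.1680.
Order-1 term: 1/12 · (-0.0519005 − 0.303265) = -0.0295972.
After k=1: 82.1384.
Order-2 term: −1/720 · (0.00176206 − 0.00468002) = 4.05273e-06.

S_2 ≈ 82.1384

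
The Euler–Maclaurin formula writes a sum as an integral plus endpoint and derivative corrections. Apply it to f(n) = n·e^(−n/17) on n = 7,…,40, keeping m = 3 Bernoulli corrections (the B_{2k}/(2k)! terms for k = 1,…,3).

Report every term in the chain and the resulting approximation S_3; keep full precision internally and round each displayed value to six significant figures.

S_3 ≈ 182.328

The integral term ∫_7^40 x·e^(−x/17) dx = 178.151.
Boundary: ½(f(7) + f(40)) = ½(4.63736 + 3.80356) = 4.22046.
Integral + boundary = 182.371.
k=1: B_{2}/(2)! × [f^{(1)}(40) − f^{(1)}(7)] = 1/12 × (-0.128650 − 0.389694) = -0.0431953.
Running total after k=1: 182.328.
k=2: B_{4}/(4)! × [f^{(3)}(40) − f^{(3)}(7)] = −1/720 × (0.000212900 − 0.00593306) = 7.94467e-06.
Running total after k=2: 182.328.
k=3: B_{6}/(6)! × [f^{(5)}(40) − f^{(5)}(7)] = 1/30240 × (3.01369e-06 − 3.63934e-05) = -1.10383e-09.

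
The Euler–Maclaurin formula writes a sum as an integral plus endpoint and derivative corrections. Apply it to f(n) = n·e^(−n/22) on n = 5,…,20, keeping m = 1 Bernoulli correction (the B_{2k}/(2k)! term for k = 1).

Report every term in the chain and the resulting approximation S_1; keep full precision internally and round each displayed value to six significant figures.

S_1 ≈ 106.944

Integral: ∫_5^20 x·e^(−x/22) dx = 100.971.
Endpoint term: (f(5) + f(20))/2 = (3.98352 + 8.05781)/2 = 6.02066.
Running total after boundary: 106.992.
Order-1 term: 1/12 · (0.0366264 − 0.615634) = -0.0482507.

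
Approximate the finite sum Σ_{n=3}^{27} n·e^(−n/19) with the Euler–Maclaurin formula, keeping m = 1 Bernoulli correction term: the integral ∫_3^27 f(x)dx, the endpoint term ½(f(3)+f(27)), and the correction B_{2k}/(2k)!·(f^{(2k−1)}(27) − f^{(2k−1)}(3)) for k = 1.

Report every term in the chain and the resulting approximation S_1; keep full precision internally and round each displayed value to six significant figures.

S_1 ≈ 150.383

Integral: ∫_3^27 x·e^(−x/19) dx = 145.911.
Endpoint term: (f(3) + f(27))/2 = (2.56182 + 6.51941)/2 = 4.54062.
Integral + boundary = 150.452.
Correction k=1: B_{2}/2! · (f^{(1)}(27) − f^{(1)}(3)) = 1/12 · (-0.101667 − 0.719107) = -0.0683979.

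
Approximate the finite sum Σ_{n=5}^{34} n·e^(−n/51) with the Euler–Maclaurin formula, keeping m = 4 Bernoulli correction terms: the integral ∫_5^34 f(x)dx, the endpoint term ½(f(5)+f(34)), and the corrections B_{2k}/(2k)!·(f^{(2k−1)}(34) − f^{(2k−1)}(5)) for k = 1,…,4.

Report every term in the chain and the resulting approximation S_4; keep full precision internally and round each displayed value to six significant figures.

S_4 ≈ 374.565

∫_5^34 x·e^(−x/51) dx evaluates to 363.625.
½[f(5) + f(34)] = ½[4.53307 + 17.4562] = 10.9946.
Integral + boundary = 374.619.
Order-1 term: 1/12 · (0.171139 − 0.817730) = -0.0538826.
After k=1: 374.565.
Order-2 term: −1/720 · (0.000460582 − 0.00101152) = 7.65188e-07.
After k=2: 374.565.
Order-3 term: 1/30240 · (3.28861e-07 − 6.56918e-07) = -1.08485e-11.
After k=3: 374.565.
Order-4 term: −1/1209600 · (1.84791e-10 − 3.55610e-10) = 1.41219e-16.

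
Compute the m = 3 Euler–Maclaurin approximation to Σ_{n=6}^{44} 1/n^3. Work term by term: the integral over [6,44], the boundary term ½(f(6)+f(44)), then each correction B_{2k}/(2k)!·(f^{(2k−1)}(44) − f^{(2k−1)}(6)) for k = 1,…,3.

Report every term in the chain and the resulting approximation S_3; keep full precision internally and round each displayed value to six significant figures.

S_3 ≈ 0.0161424

Integral: ∫_6^44 1/x^3 dx = 0.0136306.
½[f(6) + f(44)] = ½[0.00462963 + 1.17393e-05] = 0.00232068.
So far: 0.0159513.
Order-1 term: 1/12 · (-8.00406e-07 − (-0.00231481)) = 0.000192835.
Running total after k=1: 0.0161441.
Order-2 term: −1/720 · (-8.26866e-09 − (-0.00128601)) = -1.78611e-06.
Running total after k=2: 0.0161424.
Order-3 term: 1/30240 · (-1.79382e-10 − (-0.00150034)) = 4.96145e-08.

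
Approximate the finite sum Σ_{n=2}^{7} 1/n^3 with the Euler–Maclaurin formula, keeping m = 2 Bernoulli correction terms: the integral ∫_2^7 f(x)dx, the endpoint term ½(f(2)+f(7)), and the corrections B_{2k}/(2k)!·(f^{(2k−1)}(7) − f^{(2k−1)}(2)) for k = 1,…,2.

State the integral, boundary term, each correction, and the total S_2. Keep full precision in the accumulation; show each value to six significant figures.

S_2 ≈ 0.192973

The integral term ∫_2^7 1/x^3 dx = 0.114796.
½[f(2) + f(7)] = ½[0.125000 + 0.00291545] = 0.0639577.
So far: 0.178754.
Correction k=1: B_{2}/2! · (f^{(1)}(7) − f^{(1)}(2)) = 1/12 · (-0.00124948 − (-0.187500)) = 0.0155209.
Partial sum through k=1: 0.194275.
Correction k=2: B_{4}/4! · (f^{(3)}(7) − f^{(3)}(2)) = −1/720 · (-0.000509992 − (-0.937500)) = -0.00130138.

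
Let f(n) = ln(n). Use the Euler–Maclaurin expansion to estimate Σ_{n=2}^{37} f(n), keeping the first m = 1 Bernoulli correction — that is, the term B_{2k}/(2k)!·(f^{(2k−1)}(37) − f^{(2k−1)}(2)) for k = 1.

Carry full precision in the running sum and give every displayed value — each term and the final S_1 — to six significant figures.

The integral term ∫_2^37 ln(x) dx = 97.2177.
½[f(2) + f(37)] = ½[0.693147 + 3.61092] = 2.15203.
Integral + boundary = 99.3697.
Order-1 term: 1/12 · (0.0270270 − 0.500000) = -0.0394144.

S_1 ≈ 99.3303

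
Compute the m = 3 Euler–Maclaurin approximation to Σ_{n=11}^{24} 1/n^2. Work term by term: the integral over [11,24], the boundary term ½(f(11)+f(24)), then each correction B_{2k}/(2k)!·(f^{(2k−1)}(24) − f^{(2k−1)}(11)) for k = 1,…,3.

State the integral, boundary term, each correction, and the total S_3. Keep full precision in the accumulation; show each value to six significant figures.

S_3 ≈ 0.0543557

The integral term ∫_11^24 1/x^2 dx = 0.0492424.
Endpoint term: (f(11) + f(24))/2 = (0.00826446 + 0.00173611)/2 = 0.00500029.
Running total after boundary: 0.0542427.
Order-1 term: 1/12 · (-0.000144676 − (-0.00150263)) = 0.000113163.
Running total after k=1: 0.0543559.
Order-2 term: −1/720 · (-3.01408e-06 − (-0.000149021)) = -2.02788e-07.
Running total after k=2: 0.0543557.
Order-3 term: 1/30240 · (-1.56983e-07 − (-3.69474e-05)) = 1.21661e-09.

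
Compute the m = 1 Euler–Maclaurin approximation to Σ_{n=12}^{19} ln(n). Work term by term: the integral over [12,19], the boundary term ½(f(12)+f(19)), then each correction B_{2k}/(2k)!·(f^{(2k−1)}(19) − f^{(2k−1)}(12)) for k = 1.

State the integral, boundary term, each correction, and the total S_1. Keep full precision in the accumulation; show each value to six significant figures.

S_1 ≈ 21.8376

Integral: ∫_12^19 ln(x) dx = 19.1255.
Endpoint term: (f(12) + f(19))/2 = (2.48491 + 2.94444)/2 = 2.71467.
Integral + boundary = 21.8401.
k=1: B_{2}/(2)! × [f^{(1)}(19) − f^{(1)}(12)] = 1/12 × (0.0526316 − 0.0833333) = -0.00255848.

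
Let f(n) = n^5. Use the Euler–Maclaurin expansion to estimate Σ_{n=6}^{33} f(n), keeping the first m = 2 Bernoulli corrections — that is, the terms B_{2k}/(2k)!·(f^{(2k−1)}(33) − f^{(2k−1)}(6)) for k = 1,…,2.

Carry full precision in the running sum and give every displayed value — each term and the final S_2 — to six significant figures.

∫_6^33 x^5 dx evaluates to 2.15237e+08.
½[f(6) + f(33)] = ½[7776.00 + 3.91354e+07] = 1.95716e+07.
Integral + boundary = 2.34808e+08.
Order-1 term: 1/12 · (5.92960e+06 − 6480.00) = 493594.
Running total after k=1: 2.35302e+08.
Order-2 term: −1/720 · (65340.0 − 2160.00) = -87.7500.

S_2 ≈ 2.35302e+08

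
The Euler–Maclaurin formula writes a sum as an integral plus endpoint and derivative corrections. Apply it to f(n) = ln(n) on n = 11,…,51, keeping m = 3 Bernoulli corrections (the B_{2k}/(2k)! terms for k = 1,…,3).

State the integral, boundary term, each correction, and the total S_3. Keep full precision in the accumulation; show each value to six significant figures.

∫_11^51 ln(x) dx evaluates to 134.146.
Boundary: ½(f(11) + f(51)) = ½(2.39790 + 3.93183) = 3.16486.
Running total after boundary: 137.311.
Correction k=1: B_{2}/2! · (f^{(1)}(51) − f^{(1)}(11)) = 1/12 · (0.0196078 − 0.0909091) = -0.00594177.
Partial sum through k=1: 137.305.
Correction k=2: B_{4}/4! · (f^{(3)}(51) − f^{(3)}(11)) = −1/720 · (1.50772e-05 − 0.00150263) = 2.06605e-06.
Partial sum through k=2: 137.305.
Correction k=3: B_{6}/6! · (f^{(5)}(51) − f^{(5)}(11)) = 1/30240 · (6.95601e-08 − 0.000149021) = -4.92565e-09.

S_3 ≈ 137.305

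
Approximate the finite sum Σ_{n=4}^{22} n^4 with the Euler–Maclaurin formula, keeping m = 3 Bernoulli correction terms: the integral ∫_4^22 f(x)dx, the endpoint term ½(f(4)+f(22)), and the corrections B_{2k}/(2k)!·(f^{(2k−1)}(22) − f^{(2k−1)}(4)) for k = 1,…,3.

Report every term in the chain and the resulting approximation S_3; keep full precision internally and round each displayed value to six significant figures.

S_3 ≈ 1.15130e+06

∫_4^22 x^4 dx evaluates to 1.03052e+06.
Endpoint term: (f(4) + f(22))/2 = (256.000 + 234256)/2 = 117256.
Running total after boundary: 1.14778e+06.
k=1: B_{2}/(2)! × [f^{(1)}(22) − f^{(1)}(4)] = 1/12 × (42592.0 − 256.000) = 3528.00.
After k=1: 1.15131e+06.
k=2: B_{4}/(4)! × [f^{(3)}(22) − f^{(3)}(4)] = −1/720 × (528.000 − 96.0000) = -0.600000.
After k=2: 1.15130e+06.
k=3: B_{6}/(6)! × [f^{(5)}(22) − f^{(5)}(4)] = 1/30240 × (0.00000 − 0.00000) = 0.00000.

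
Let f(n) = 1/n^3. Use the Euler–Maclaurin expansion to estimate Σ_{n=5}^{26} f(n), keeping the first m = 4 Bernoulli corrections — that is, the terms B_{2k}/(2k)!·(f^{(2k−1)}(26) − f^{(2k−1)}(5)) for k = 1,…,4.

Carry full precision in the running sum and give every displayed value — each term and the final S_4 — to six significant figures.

S_4 ≈ 0.0236831

The integral term ∫_5^26 1/x^3 dx = 0.0192604.
½[f(5) + f(26)] = ½[0.00800000 + 5.68958e-05] = 0.00402845.
So far: 0.0232888.
k=1: B_{2}/(2)! × [f^{(1)}(26) − f^{(1)}(5)] = 1/12 × (-6.56490e-06 − (-0.00480000)) = 0.000399453.
After k=1: 0.0236883.
k=2: B_{4}/(4)! × [f^{(3)}(26) − f^{(3)}(5)] = −1/720 × (-1.94228e-07 − (-0.00384000)) = -5.33306e-06.
After k=2: 0.0236829.
k=3: B_{6}/(6)! × [f^{(5)}(26) − f^{(5)}(5)] = 1/30240 × (-1.20674e-08 − (-0.00645120)) = 2.13333e-07.
After k=3: 0.0236831.
k=4: B_{8}/(8)! × [f^{(7)}(26) − f^{(7)}(5)] = −1/1209600 × (-1.28529e-09 − (-0.0185795)) = -1.53600e-08.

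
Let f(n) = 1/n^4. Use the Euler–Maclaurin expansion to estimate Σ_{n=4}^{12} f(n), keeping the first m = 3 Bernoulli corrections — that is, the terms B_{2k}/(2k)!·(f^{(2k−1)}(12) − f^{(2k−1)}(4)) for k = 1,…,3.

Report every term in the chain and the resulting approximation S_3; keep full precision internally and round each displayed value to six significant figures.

∫_4^12 1/x^4 dx evaluates to 0.00501543.
Endpoint term: (f(4) + f(12))/2 = (0.00390625 + 4.82253e-05)/2 = 0.00197724.
Integral + boundary = 0.00699267.
Correction k=1: B_{2}/2! · (f^{(1)}(12) − f^{(1)}(4)) = 1/12 · (-1.60751e-05 − (-0.00390625)) = 0.000324181.
After k=1: 0.00731685.
Correction k=2: B_{4}/4! · (f^{(3)}(12) − f^{(3)}(4)) = −1/720 · (-3.34898e-06 − (-0.00732422)) = -1.01679e-05.
After k=2: 0.00730668.
Correction k=3: B_{6}/6! · (f^{(5)}(12) − f^{(5)}(4)) = 1/30240 · (-1.30238e-06 − (-0.0256348)) = 8.47667e-07.

S_3 ≈ 0.00730753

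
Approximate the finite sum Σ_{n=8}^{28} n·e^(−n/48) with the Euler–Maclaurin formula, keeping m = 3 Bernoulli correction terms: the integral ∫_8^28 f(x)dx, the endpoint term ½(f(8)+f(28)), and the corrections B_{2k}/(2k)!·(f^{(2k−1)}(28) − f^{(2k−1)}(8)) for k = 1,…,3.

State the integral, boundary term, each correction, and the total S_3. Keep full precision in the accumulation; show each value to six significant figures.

Integral: ∫_8^28 x·e^(−x/48) dx = 239.631.
Boundary: ½(f(8) + f(28)) = ½(6.77185 + 15.6250) = 11.1984.
Integral + boundary = 250.829.
Order-1 term: 1/12 · (0.232515 − 0.705401) = -0.0394072.
After k=1: 250.790.
Order-2 term: −1/720 · (0.000585323 − 0.00104096) = 6.32825e-07.
After k=2: 250.790.
Order-3 term: 1/30240 · (4.64292e-07 − 7.70725e-07) = -1.01334e-11.

S_3 ≈ 250.790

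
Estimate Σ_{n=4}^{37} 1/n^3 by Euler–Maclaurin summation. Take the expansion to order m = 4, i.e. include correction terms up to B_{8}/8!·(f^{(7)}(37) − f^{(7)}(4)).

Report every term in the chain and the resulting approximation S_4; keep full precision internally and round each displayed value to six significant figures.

The integral term ∫_4^37 1/x^3 dx = 0.0308848.
½[f(4) + f(37)] = ½[0.0156250 + 1.97422e-05] = 0.00782237.
So far: 0.0387071.
Order-1 term: 1/12 · (-1.60072e-06 − (-0.0117188)) = 0.000976429.
After k=1: 0.0396836.
Order-2 term: −1/720 · (-2.33852e-08 − (-0.0146484)) = -2.03450e-05.
After k=2: 0.0396632.
Order-3 term: 1/30240 · (-7.17442e-10 − (-0.0384521)) = 1.27157e-06.
After k=3: 0.0396645.
Order-4 term: −1/1209600 · (-3.77325e-11 − (-0.173035)) = -1.43051e-07.

S_4 ≈ 0.0396644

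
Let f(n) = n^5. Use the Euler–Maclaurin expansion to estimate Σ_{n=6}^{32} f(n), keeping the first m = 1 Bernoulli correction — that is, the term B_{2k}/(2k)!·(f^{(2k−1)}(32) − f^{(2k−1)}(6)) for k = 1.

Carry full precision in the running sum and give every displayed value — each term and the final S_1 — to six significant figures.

∫_6^32 x^5 dx evaluates to 1.78949e+08.
Boundary: ½(f(6) + f(32)) = ½(7776.00 + 3.35544e+07) = 1.67811e+07.
So far: 1.95730e+08.
k=1: B_{2}/(2)! × [f^{(1)}(32) − f^{(1)}(6)] = 1/12 × (5.24288e+06 − 6480.00) = 436367.

S_1 ≈ 1.96167e+08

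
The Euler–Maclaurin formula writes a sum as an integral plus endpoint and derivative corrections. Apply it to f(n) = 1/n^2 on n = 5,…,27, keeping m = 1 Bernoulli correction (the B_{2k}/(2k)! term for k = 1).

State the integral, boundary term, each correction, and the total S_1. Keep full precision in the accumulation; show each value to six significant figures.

S_1 ≈ 0.184974

Integral: ∫_5^27 1/x^2 dx = 0.162963.
Boundary: ½(f(5) + f(27)) = ½(0.0400000 + 0.00137174) = 0.0206859.
So far: 0.183649.
Order-1 term: 1/12 · (-0.000101611 − (-0.0160000)) = 0.00132487.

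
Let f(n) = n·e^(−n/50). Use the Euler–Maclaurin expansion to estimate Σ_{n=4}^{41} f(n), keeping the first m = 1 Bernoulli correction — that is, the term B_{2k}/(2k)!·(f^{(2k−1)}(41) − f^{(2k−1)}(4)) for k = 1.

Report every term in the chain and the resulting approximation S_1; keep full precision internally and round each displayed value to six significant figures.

∫_4^41 x·e^(−x/50) dx evaluates to 488.450.
½[f(4) + f(41)] = ½[3.69247 + 18.0577] = 10.8751.
Integral + boundary = 499.325.
Order-1 term: 1/12 · (0.0792777 − 0.849267) = -0.0641658.

S_1 ≈ 499.261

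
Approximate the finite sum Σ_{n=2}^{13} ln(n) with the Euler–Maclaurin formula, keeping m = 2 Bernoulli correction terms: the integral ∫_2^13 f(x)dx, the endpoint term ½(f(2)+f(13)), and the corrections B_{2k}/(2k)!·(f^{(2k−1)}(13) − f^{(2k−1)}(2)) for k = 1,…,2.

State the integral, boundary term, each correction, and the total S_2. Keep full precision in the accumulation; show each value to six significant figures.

∫_2^13 ln(x) dx evaluates to 20.9580.
½[f(2) + f(13)] = ½[0.693147 + 2.56495] = 1.62905.
So far: 22.5871.
Order-1 term: 1/12 · (0.0769231 − 0.500000) = -0.0352564.
After k=1: 22.5518.
Order-2 term: −1/720 · (0.000910332 − 0.250000) = 0.000345958.

S_2 ≈ 22.5522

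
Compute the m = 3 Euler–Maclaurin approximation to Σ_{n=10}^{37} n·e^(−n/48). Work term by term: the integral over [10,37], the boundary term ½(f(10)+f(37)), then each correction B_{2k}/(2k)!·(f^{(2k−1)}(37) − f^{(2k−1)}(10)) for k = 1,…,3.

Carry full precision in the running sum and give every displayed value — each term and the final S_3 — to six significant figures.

∫_10^37 x·e^(−x/48) dx evaluates to 372.911.
½[f(10) + f(37)] = ½[8.11936 + 17.1172] = 12.6183.
Integral + boundary = 385.529.
Order-1 term: 1/12 · (0.106019 − 0.642783) = -0.0447303.
Running total after k=1: 385.485.
Order-2 term: −1/720 · (0.000447601 − 0.000983792) = 7.44709e-07.
Running total after k=2: 385.485.
Order-3 term: 1/30240 · (3.68571e-07 − 7.32898e-07) = -1.20479e-11.

S_3 ≈ 385.485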